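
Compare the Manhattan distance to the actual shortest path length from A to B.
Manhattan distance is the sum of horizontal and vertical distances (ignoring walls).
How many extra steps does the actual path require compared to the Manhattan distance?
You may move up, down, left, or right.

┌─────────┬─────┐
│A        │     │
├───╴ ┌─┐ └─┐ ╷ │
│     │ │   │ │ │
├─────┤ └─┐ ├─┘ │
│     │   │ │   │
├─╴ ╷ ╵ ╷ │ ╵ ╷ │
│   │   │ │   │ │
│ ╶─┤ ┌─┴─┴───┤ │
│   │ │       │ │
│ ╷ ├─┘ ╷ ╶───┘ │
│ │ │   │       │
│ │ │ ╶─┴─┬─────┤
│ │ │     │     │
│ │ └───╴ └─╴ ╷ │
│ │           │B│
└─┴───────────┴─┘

Manhattan distance: |7 - 0| + |7 - 0| = 14
Actual path length: 30
Extra steps: 30 - 14 = 16

Solution:

┌─────────┬─────┐
│A → → → ↓│     │
├───╴ ┌─┐ └─┐ ╷ │
│     │ │↳ ↓│ │ │
├─────┤ └─┐ ├─┘ │
│     │   │↓│↱ ↓│
├─╴ ╷ ╵ ╷ │ ╵ ╷ │
│   │   │ │↳ ↑│↓│
│ ╶─┤ ┌─┴─┴───┤ │
│   │ │↓ ↰    │↓│
│ ╷ ├─┘ ╷ ╶───┘ │
│ │ │↓ ↲│↑ ← ← ↲│
│ │ │ ╶─┴─┬─────┤
│ │ │↳ → ↓│  ↱ ↓│
│ │ └───╴ └─╴ ╷ │
│ │      ↳ → ↑│B│
└─┴───────────┴─┘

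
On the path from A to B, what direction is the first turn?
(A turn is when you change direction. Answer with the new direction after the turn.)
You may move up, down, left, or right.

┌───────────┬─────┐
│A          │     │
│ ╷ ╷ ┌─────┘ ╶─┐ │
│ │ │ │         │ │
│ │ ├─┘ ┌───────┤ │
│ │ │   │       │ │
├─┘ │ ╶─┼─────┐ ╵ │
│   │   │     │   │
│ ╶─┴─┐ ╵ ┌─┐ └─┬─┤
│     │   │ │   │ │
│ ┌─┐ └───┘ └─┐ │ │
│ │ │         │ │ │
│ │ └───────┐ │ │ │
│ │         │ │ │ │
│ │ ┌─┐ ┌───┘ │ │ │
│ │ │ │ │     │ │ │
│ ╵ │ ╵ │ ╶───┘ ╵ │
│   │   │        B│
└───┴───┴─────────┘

Directions: right, down, down, down, left, down, right, right, down, right, right, right, right, down, down, left, left, down, right, right, right, right
First turn direction: down

Solution:

┌───────────┬─────┐
│A ↓        │     │
│ ╷ ╷ ┌─────┘ ╶─┐ │
│ │↓│ │         │ │
│ │ ├─┘ ┌───────┤ │
│ │↓│   │       │ │
├─┘ │ ╶─┼─────┐ ╵ │
│↓ ↲│   │     │   │
│ ╶─┴─┐ ╵ ┌─┐ └─┬─┤
│↳ → ↓│   │ │   │ │
│ ┌─┐ └───┘ └─┐ │ │
│ │ │↳ → → → ↓│ │ │
│ │ └───────┐ │ │ │
│ │         │↓│ │ │
│ │ ┌─┐ ┌───┘ │ │ │
│ │ │ │ │↓ ← ↲│ │ │
│ ╵ │ ╵ │ ╶───┘ ╵ │
│   │   │↳ → → → B│
└───┴───┴─────────┘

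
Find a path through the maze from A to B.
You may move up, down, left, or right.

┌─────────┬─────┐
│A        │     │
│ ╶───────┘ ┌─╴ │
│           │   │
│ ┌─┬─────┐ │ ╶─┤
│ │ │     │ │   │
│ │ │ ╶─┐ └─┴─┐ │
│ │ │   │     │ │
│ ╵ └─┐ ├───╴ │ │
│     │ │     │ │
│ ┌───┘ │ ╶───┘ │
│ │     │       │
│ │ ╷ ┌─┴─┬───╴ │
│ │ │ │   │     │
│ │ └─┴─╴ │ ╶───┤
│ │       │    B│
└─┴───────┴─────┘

Finding the shortest path through the maze:
Path length: 22 steps
Directions: down → right → right → right → right → right → up → right → right → down → left → down → right → down → down → down → down → left → left → down → right → right

Solution:

┌─────────┬─────┐
│A        │↱ → ↓│
│ ╶───────┘ ┌─╴ │
│↳ → → → → ↑│↓ ↲│
│ ┌─┬─────┐ │ ╶─┤
│ │ │     │ │↳ ↓│
│ │ │ ╶─┐ └─┴─┐ │
│ │ │   │     │↓│
│ ╵ └─┐ ├───╴ │ │
│     │ │     │↓│
│ ┌───┘ │ ╶───┘ │
│ │     │      ↓│
│ │ ╷ ┌─┴─┬───╴ │
│ │ │ │   │↓ ← ↲│
│ │ └─┴─╴ │ ╶───┤
│ │       │↳ → B│
└─┴───────┴─────┘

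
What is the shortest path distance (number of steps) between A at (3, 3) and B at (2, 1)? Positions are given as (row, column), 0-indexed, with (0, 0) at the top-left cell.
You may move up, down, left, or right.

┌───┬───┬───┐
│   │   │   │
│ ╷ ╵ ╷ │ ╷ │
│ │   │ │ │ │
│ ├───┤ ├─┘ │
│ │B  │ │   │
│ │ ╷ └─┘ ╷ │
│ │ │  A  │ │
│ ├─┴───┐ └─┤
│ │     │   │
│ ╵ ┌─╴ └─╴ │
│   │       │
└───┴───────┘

Finding path from (3, 3) to (2, 1):
Path: (3,3) → (3,2) → (2,2) → (2,1)
Distance: 3 steps

Solution:

┌───┬───┬───┐
│   │   │   │
│ ╷ ╵ ╷ │ ╷ │
│ │   │ │ │ │
│ ├───┤ ├─┘ │
│ │B ↰│ │   │
│ │ ╷ └─┘ ╷ │
│ │ │↑ A  │ │
│ ├─┴───┐ └─┤
│ │     │   │
│ ╵ ┌─╴ └─╴ │
│   │       │
└───┴───────┘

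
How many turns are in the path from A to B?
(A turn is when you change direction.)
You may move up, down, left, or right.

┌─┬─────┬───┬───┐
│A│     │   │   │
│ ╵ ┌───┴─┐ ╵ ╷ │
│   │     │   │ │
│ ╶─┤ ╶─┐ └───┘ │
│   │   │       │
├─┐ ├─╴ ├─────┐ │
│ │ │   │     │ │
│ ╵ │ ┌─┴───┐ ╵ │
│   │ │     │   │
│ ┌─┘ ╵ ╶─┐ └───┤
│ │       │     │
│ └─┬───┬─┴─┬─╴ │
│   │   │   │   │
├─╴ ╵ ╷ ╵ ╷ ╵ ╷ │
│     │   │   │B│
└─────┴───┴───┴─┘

Directions: down, down, right, down, down, left, down, down, right, down, right, up, right, down, right, up, right, down, right, up, right, down
Number of turns: 18

Solution:

┌─┬─────┬───┬───┐
│A│     │   │   │
│ ╵ ┌───┴─┐ ╵ ╷ │
│↓  │     │   │ │
│ ╶─┤ ╶─┐ └───┘ │
│↳ ↓│   │       │
├─┐ ├─╴ ├─────┐ │
│ │↓│   │     │ │
│ ╵ │ ┌─┴───┐ ╵ │
│↓ ↲│ │     │   │
│ ┌─┘ ╵ ╶─┐ └───┤
│↓│       │     │
│ └─┬───┬─┴─┬─╴ │
│↳ ↓│↱ ↓│↱ ↓│↱ ↓│
├─╴ ╵ ╷ ╵ ╷ ╵ ╷ │
│  ↳ ↑│↳ ↑│↳ ↑│B│
└─────┴───┴───┴─┘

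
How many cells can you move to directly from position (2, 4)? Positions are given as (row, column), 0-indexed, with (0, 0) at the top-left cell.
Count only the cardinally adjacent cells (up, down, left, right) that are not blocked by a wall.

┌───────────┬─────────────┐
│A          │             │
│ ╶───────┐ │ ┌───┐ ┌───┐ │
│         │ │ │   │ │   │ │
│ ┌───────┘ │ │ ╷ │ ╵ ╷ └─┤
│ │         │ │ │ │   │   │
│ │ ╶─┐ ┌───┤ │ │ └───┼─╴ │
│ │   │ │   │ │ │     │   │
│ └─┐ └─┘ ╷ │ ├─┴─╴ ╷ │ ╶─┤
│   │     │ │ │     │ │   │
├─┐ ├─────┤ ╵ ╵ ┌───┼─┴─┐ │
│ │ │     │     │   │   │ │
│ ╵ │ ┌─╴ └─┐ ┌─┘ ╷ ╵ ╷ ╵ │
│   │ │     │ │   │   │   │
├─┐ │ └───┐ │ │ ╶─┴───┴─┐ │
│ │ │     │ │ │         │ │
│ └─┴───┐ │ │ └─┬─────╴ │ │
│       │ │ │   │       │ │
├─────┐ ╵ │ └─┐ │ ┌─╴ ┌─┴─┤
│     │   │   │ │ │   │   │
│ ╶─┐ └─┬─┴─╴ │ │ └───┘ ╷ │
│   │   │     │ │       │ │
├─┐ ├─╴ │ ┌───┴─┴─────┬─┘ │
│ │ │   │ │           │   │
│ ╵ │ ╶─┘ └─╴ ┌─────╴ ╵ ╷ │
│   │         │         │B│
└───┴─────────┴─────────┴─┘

Checking passable neighbors of (2, 4):
Neighbors: (2, 3), (2, 5)
Count: 2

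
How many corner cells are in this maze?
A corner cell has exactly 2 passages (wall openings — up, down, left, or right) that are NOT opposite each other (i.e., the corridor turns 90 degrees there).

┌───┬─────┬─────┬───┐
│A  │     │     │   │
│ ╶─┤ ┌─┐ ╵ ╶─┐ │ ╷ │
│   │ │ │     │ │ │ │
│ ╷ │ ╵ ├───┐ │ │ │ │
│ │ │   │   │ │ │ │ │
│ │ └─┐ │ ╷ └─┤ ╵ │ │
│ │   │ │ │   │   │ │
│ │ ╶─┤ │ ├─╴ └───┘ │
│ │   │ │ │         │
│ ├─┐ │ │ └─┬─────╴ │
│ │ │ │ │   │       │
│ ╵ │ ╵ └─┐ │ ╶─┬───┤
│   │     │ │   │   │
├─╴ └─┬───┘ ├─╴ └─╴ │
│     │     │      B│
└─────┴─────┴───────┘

Counting corner cells (2 non-opposite passages):
Total corners: 30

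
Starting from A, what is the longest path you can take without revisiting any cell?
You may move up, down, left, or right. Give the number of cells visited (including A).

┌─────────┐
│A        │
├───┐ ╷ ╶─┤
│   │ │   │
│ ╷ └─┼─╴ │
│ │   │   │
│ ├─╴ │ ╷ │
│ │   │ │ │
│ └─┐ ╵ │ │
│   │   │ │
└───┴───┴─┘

Finding longest simple path using DFS:
Start: (0, 0)
Longest path visits 20 cells
Path: A → right → right → right → down → right → down → left → down → down → left → up → up → left → up → left → down → down → down → right

Solution:

┌─────────┐
│A → → ↓  │
├───┐ ╷ ╶─┤
│↓ ↰│ │↳ ↓│
│ ╷ └─┼─╴ │
│↓│↑ ↰│↓ ↲│
│ ├─╴ │ ╷ │
│↓│  ↑│↓│ │
│ └─┐ ╵ │ │
│↳ B│↑ ↲│ │
└───┴───┴─┘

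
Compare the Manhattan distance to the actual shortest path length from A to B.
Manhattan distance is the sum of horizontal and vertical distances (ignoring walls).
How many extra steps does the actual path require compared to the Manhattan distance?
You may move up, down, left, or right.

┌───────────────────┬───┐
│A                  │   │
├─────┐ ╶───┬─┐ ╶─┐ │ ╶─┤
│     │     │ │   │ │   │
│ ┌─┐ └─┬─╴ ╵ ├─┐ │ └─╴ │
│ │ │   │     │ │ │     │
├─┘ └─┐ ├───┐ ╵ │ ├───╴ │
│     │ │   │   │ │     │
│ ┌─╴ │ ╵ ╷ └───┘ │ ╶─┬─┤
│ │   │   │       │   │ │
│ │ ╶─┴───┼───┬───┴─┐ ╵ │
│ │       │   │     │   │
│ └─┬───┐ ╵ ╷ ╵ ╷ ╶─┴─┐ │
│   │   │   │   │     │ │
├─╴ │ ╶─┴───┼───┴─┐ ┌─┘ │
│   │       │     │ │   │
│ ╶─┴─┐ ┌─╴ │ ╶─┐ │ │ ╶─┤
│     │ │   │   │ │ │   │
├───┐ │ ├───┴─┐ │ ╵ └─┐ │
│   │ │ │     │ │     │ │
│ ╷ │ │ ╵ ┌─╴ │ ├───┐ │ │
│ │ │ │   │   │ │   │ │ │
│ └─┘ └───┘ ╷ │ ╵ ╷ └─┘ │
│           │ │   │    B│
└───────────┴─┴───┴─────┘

Manhattan distance: |11 - 0| + |11 - 0| = 22
Actual path length: 28
Extra steps: 28 - 22 = 6

Solution:

┌───────────────────┬───┐
│A → → → → → → → → ↓│   │
├─────┐ ╶───┬─┐ ╶─┐ │ ╶─┤
│     │     │ │   │↓│   │
│ ┌─┐ └─┬─╴ ╵ ├─┐ │ └─╴ │
│ │ │   │     │ │ │↳ → ↓│
├─┘ └─┐ ├───┐ ╵ │ ├───╴ │
│     │ │   │   │ │↓ ← ↲│
│ ┌─╴ │ ╵ ╷ └───┘ │ ╶─┬─┤
│ │   │   │       │↳ ↓│ │
│ │ ╶─┴───┼───┬───┴─┐ ╵ │
│ │       │   │     │↳ ↓│
│ └─┬───┐ ╵ ╷ ╵ ╷ ╶─┴─┐ │
│   │   │   │   │     │↓│
├─╴ │ ╶─┴───┼───┴─┐ ┌─┘ │
│   │       │     │ │↓ ↲│
│ ╶─┴─┐ ┌─╴ │ ╶─┐ │ │ ╶─┤
│     │ │   │   │ │ │↳ ↓│
├───┐ │ ├───┴─┐ │ ╵ └─┐ │
│   │ │ │     │ │     │↓│
│ ╷ │ │ ╵ ┌─╴ │ ├───┐ │ │
│ │ │ │   │   │ │   │ │↓│
│ └─┘ └───┘ ╷ │ ╵ ╷ └─┘ │
│           │ │   │    B│
└───────────┴─┴───┴─────┘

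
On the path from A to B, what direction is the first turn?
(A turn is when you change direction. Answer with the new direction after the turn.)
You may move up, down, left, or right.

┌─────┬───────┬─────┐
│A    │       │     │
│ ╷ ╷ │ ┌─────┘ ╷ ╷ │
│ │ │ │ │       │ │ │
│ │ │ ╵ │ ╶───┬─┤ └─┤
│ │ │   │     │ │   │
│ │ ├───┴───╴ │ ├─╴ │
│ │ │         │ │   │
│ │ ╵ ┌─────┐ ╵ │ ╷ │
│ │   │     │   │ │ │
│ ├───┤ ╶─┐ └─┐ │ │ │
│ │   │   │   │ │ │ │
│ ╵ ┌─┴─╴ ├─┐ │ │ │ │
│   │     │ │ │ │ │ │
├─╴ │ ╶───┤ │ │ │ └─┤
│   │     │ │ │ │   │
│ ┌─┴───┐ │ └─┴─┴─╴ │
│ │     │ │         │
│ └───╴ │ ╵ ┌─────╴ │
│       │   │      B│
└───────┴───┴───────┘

Directions: right, down, down, down, down, right, up, right, right, right, right, up, left, left, up, right, right, right, up, right, down, down, right, down, left, down, down, down, down, right, down, down
First turn direction: down

Solution:

┌─────┬───────┬─────┐
│A ↓  │       │↱ ↓  │
│ ╷ ╷ │ ┌─────┘ ╷ ╷ │
│ │↓│ │ │↱ → → ↑│↓│ │
│ │ │ ╵ │ ╶───┬─┤ └─┤
│ │↓│   │↑ ← ↰│ │↳ ↓│
│ │ ├───┴───╴ │ ├─╴ │
│ │↓│↱ → → → ↑│ │↓ ↲│
│ │ ╵ ┌─────┐ ╵ │ ╷ │
│ │↳ ↑│     │   │↓│ │
│ ├───┤ ╶─┐ └─┐ │ │ │
│ │   │   │   │ │↓│ │
│ ╵ ┌─┴─╴ ├─┐ │ │ │ │
│   │     │ │ │ │↓│ │
├─╴ │ ╶───┤ │ │ │ └─┤
│   │     │ │ │ │↳ ↓│
│ ┌─┴───┐ │ └─┴─┴─╴ │
│ │     │ │        ↓│
│ └───╴ │ ╵ ┌─────╴ │
│       │   │      B│
└───────┴───┴───────┘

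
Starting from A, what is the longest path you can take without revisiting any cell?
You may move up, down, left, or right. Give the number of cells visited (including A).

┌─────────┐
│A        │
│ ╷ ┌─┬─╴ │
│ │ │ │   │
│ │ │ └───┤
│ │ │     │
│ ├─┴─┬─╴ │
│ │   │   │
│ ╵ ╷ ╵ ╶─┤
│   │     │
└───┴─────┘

Finding longest simple path using DFS:
Start: (0, 0)
Longest path visits 16 cells
Path: A → down → down → down → down → right → up → right → down → right → up → right → up → left → left → up

Solution:

┌─────────┐
│A        │
│ ╷ ┌─┬─╴ │
│↓│ │B│   │
│ │ │ └───┤
│↓│ │↑ ← ↰│
│ ├─┴─┬─╴ │
│↓│↱ ↓│↱ ↑│
│ ╵ ╷ ╵ ╶─┤
│↳ ↑│↳ ↑  │
└───┴─────┘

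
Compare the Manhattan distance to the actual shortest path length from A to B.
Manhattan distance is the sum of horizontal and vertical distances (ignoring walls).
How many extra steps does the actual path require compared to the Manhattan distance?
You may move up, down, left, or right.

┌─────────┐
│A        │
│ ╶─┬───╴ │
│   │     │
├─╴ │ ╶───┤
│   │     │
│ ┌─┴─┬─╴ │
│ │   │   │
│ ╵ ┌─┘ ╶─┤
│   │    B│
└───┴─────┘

Manhattan distance: |4 - 0| + |4 - 0| = 8
Actual path length: 14
Extra steps: 14 - 8 = 6

Solution:

┌─────────┐
│A → → → ↓│
│ ╶─┬───╴ │
│   │↓ ← ↲│
├─╴ │ ╶───┤
│   │↳ → ↓│
│ ┌─┴─┬─╴ │
│ │   │↓ ↲│
│ ╵ ┌─┘ ╶─┤
│   │  ↳ B│
└───┴─────┘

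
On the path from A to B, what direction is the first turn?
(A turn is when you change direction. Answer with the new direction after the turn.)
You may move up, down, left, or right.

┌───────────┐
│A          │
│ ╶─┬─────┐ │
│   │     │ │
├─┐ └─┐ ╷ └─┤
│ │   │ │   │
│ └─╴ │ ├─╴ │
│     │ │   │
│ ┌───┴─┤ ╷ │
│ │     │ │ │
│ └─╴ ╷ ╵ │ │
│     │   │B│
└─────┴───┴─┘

Directions: down, right, down, right, down, left, left, down, down, right, right, up, right, down, right, up, up, right, down, down
First turn direction: right

Solution:

┌───────────┐
│A          │
│ ╶─┬─────┐ │
│↳ ↓│     │ │
├─┐ └─┐ ╷ └─┤
│ │↳ ↓│ │   │
│ └─╴ │ ├─╴ │
│↓ ← ↲│ │↱ ↓│
│ ┌───┴─┤ ╷ │
│↓│  ↱ ↓│↑│↓│
│ └─╴ ╷ ╵ │ │
│↳ → ↑│↳ ↑│B│
└─────┴───┴─┘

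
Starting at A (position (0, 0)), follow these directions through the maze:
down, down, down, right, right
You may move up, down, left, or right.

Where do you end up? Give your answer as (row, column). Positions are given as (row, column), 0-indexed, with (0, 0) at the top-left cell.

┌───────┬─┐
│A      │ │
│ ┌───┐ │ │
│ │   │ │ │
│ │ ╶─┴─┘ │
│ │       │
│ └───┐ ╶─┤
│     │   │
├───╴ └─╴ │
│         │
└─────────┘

Following directions step by step:
Start: (0, 0)
  down: (0, 0) → (1, 0)
  down: (1, 0) → (2, 0)
  down: (2, 0) → (3, 0)
  right: (3, 0) → (3, 1)
  right: (3, 1) → (3, 2)
Final position: (3, 2)

Path taken:

┌───────┬─┐
│A      │ │
│ ┌───┐ │ │
│↓│   │ │ │
│ │ ╶─┴─┘ │
│↓│       │
│ └───┐ ╶─┤
│↳ → B│   │
├───╴ └─╴ │
│         │
└─────────┘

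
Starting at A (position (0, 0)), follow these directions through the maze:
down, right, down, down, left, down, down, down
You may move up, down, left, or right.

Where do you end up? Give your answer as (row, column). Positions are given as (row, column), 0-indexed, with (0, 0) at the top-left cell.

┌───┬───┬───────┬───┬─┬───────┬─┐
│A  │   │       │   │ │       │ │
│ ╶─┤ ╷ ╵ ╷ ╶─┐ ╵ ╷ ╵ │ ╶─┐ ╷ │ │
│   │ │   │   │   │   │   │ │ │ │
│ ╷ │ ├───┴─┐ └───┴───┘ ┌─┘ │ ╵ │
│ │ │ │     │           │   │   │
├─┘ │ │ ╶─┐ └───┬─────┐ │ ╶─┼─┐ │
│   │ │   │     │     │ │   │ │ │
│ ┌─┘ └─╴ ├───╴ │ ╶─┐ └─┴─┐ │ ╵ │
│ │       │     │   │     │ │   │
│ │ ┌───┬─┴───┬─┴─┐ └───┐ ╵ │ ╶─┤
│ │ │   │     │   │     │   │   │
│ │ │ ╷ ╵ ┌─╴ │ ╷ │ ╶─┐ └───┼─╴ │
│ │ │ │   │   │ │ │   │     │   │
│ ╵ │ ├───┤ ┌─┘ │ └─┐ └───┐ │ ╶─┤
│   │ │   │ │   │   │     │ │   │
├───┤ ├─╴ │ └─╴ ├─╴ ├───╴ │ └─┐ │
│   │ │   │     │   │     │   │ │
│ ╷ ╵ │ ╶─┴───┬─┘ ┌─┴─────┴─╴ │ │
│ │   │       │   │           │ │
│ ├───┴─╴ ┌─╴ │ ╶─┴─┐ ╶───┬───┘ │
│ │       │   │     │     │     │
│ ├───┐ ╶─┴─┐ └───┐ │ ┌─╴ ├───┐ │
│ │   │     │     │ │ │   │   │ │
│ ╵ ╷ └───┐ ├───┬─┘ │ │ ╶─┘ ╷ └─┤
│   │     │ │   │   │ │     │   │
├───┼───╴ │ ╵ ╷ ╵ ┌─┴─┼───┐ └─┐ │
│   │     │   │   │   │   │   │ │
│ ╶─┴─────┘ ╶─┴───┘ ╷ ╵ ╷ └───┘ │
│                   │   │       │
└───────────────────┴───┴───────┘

Following directions step by step:
Start: (0, 0)
  down: (0, 0) → (1, 0)
  right: (1, 0) → (1, 1)
  down: (1, 1) → (2, 1)
  down: (2, 1) → (3, 1)
  left: (3, 1) → (3, 0)
  down: (3, 0) → (4, 0)
  down: (4, 0) → (5, 0)
  down: (5, 0) → (6, 0)
Final position: (6, 0)

Path taken:

┌───┬───┬───────┬───┬─┬───────┬─┐
│A  │   │       │   │ │       │ │
│ ╶─┤ ╷ ╵ ╷ ╶─┐ ╵ ╷ ╵ │ ╶─┐ ╷ │ │
│↳ ↓│ │   │   │   │   │   │ │ │ │
│ ╷ │ ├───┴─┐ └───┴───┘ ┌─┘ │ ╵ │
│ │↓│ │     │           │   │   │
├─┘ │ │ ╶─┐ └───┬─────┐ │ ╶─┼─┐ │
│↓ ↲│ │   │     │     │ │   │ │ │
│ ┌─┘ └─╴ ├───╴ │ ╶─┐ └─┴─┐ │ ╵ │
│↓│       │     │   │     │ │   │
│ │ ┌───┬─┴───┬─┴─┐ └───┐ ╵ │ ╶─┤
│↓│ │   │     │   │     │   │   │
│ │ │ ╷ ╵ ┌─╴ │ ╷ │ ╶─┐ └───┼─╴ │
│B│ │ │   │   │ │ │   │     │   │
│ ╵ │ ├───┤ ┌─┘ │ └─┐ └───┐ │ ╶─┤
│   │ │   │ │   │   │     │ │   │
├───┤ ├─╴ │ └─╴ ├─╴ ├───╴ │ └─┐ │
│   │ │   │     │   │     │   │ │
│ ╷ ╵ │ ╶─┴───┬─┘ ┌─┴─────┴─╴ │ │
│ │   │       │   │           │ │
│ ├───┴─╴ ┌─╴ │ ╶─┴─┐ ╶───┬───┘ │
│ │       │   │     │     │     │
│ ├───┐ ╶─┴─┐ └───┐ │ ┌─╴ ├───┐ │
│ │   │     │     │ │ │   │   │ │
│ ╵ ╷ └───┐ ├───┬─┘ │ │ ╶─┘ ╷ └─┤
│   │     │ │   │   │ │     │   │
├───┼───╴ │ ╵ ╷ ╵ ┌─┴─┼───┐ └─┐ │
│   │     │   │   │   │   │   │ │
│ ╶─┴─────┘ ╶─┴───┘ ╷ ╵ ╷ └───┘ │
│                   │   │       │
└───────────────────┴───┴───────┘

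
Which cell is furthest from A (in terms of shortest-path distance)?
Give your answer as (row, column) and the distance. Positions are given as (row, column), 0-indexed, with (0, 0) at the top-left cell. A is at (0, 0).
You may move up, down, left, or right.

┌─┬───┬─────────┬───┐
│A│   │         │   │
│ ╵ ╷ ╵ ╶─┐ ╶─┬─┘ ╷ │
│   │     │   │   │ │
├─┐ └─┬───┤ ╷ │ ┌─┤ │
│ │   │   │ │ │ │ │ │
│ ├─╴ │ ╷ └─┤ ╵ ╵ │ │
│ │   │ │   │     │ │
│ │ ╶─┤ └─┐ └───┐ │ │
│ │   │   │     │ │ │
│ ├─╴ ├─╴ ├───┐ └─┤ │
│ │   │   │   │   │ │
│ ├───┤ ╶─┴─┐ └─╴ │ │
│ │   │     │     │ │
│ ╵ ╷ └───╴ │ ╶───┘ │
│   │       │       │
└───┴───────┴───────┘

Computing BFS distances from A to all cells:
Furthest cell: (2, 0)
Distance: 62 steps

Path from A to the furthest cell:

┌─┬───┬─────────┬───┐
│A│↱ ↓│↱ → ↓    │↱ ↓│
│ ╵ ╷ ╵ ╶─┐ ╶─┬─┘ ╷ │
│↳ ↑│↳ ↑  │↳ ↓│↱ ↑│↓│
├─┐ └─┬───┤ ╷ │ ┌─┤ │
│B│   │↓ ↰│ │↓│↑│ │↓│
│ ├─╴ │ ╷ └─┤ ╵ ╵ │ │
│↑│   │↓│↑ ↰│↳ ↑  │↓│
│ │ ╶─┤ └─┐ └───┐ │ │
│↑│   │↳ ↓│↑ ← ↰│ │↓│
│ ├─╴ ├─╴ ├───┐ └─┤ │
│↑│   │↓ ↲│   │↑ ↰│↓│
│ ├───┤ ╶─┴─┐ └─╴ │ │
│↑│↓ ↰│↳ → ↓│↱ → ↑│↓│
│ ╵ ╷ └───╴ │ ╶───┘ │
│↑ ↲│↑ ← ← ↲│↑ ← ← ↲│
└───┴───────┴───────┘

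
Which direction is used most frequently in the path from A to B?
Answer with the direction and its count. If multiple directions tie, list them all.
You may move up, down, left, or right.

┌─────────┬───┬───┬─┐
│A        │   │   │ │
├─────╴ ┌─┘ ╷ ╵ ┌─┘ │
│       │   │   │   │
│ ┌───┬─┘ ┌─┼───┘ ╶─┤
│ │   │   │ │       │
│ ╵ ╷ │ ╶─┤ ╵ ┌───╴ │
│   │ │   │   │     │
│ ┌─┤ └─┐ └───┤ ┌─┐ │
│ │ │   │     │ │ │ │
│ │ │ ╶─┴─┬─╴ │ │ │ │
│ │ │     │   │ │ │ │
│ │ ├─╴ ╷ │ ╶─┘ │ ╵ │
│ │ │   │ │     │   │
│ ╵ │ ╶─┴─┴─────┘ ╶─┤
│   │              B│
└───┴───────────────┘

Directions: right, right, right, down, left, left, left, down, down, right, up, right, down, down, down, right, down, left, down, right, right, right, right, right, right, right
Counts: {'right': 13, 'down': 8, 'left': 4, 'up': 1}
Most common: right (13 times)

Solution:

┌─────────┬───┬───┬─┐
│A → → ↓  │   │   │ │
├─────╴ ┌─┘ ╷ ╵ ┌─┘ │
│↓ ← ← ↲│   │   │   │
│ ┌───┬─┘ ┌─┼───┘ ╶─┤
│↓│↱ ↓│   │ │       │
│ ╵ ╷ │ ╶─┤ ╵ ┌───╴ │
│↳ ↑│↓│   │   │     │
│ ┌─┤ └─┐ └───┤ ┌─┐ │
│ │ │↓  │     │ │ │ │
│ │ │ ╶─┴─┬─╴ │ │ │ │
│ │ │↳ ↓  │   │ │ │ │
│ │ ├─╴ ╷ │ ╶─┘ │ ╵ │
│ │ │↓ ↲│ │     │   │
│ ╵ │ ╶─┴─┴─────┘ ╶─┤
│   │↳ → → → → → → B│
└───┴───────────────┘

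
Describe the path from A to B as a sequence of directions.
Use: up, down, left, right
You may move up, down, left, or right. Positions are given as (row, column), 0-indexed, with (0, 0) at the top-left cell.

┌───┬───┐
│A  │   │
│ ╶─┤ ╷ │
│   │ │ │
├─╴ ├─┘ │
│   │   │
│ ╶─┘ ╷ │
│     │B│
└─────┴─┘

Finding the path and converting it to directions:
Path through cells: (0,0) → (1,0) → (1,1) → (2,1) → (2,0) → (3,0) → (3,1) → (3,2) → (2,2) → (2,3) → (3,3)
Directions: down, right, down, left, down, right, right, up, right, down

Solution:

┌───┬───┐
│A  │   │
│ ╶─┤ ╷ │
│↳ ↓│ │ │
├─╴ ├─┘ │
│↓ ↲│↱ ↓│
│ ╶─┘ ╷ │
│↳ → ↑│B│
└─────┴─┘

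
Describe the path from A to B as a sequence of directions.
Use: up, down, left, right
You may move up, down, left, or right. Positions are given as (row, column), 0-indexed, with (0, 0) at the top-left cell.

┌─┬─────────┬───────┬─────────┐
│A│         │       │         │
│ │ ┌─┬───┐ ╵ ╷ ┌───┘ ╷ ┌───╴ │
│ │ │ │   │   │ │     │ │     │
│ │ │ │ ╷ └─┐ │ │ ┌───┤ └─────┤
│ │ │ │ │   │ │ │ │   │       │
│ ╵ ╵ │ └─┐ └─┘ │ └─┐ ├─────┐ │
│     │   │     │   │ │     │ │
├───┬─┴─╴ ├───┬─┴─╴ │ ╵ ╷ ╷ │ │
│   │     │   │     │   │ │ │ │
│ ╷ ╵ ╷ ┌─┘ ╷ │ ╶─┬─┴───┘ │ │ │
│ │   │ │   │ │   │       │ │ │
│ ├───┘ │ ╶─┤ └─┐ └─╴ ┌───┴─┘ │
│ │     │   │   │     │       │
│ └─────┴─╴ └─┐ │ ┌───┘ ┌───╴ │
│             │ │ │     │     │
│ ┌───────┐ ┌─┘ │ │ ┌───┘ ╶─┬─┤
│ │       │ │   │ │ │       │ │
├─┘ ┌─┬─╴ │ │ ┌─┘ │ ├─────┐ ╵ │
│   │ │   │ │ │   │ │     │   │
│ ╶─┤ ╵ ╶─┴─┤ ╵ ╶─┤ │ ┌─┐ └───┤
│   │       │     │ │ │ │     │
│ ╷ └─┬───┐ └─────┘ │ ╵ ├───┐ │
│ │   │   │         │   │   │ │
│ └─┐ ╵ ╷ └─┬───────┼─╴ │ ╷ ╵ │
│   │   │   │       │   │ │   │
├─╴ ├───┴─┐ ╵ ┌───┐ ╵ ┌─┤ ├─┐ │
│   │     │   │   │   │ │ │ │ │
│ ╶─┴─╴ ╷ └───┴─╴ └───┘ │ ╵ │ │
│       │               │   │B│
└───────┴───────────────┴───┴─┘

Finding the path and converting it to directions:
Path through cells: (0,0) → (1,0) → (2,0) → (3,0) → (3,1) → (2,1) → (1,1) → (0,1) → (0,2) → (0,3) → (0,4) → (0,5) → (1,5) → (1,6) → (0,6) → (0,7) → (1,7) → (2,7) → (3,7) → (3,6) → (3,5) → (2,5) → (2,4) → (1,4) → (1,3) → (2,3) → (3,3) → (3,4) → (4,4) → (4,3) → (4,2) → (5,2) → (5,1) → (4,1) → (4,0) → (5,0) → (6,0) → (7,0) → (7,1) → (7,2) → (7,3) → (7,4) → (7,5) → (6,5) → (6,4) → (5,4) → (5,5) → (4,5) → (4,6) → (5,6) → (6,6) → (6,7) → (7,7) → (8,7) → (8,6) → (9,6) → (10,6) → (10,7) → (9,7) → (9,8) → (8,8) → (7,8) → (6,8) → (5,8) → (5,7) → (4,7) → (4,8) → (4,9) → (3,9) → (3,8) → (2,8) → (1,8) → (1,9) → (1,10) → (0,10) → (0,11) → (1,11) → (2,11) → (2,12) → (2,13) → (2,14) → (3,14) → (4,14) → (5,14) → (6,14) → (6,13) → (6,12) → (6,11) → (7,11) → (7,10) → (7,9) → (8,9) → (9,9) → (10,9) → (11,9) → (11,8) → (11,7) → (11,6) → (11,5) → (10,5) → (10,4) → (10,3) → (9,3) → (9,4) → (8,4) → (8,3) → (8,2) → (8,1) → (9,1) → (9,0) → (10,0) → (10,1) → (11,1) → (11,2) → (12,2) → (12,3) → (11,3) → (11,4) → (12,4) → (12,5) → (13,5) → (13,6) → (12,6) → (12,7) → (12,8) → (12,9) → (13,9) → (13,10) → (12,10) → (12,11) → (11,11) → (11,10) → (10,10) → (9,10) → (9,11) → (9,12) → (10,12) → (10,13) → (10,14) → (11,14) → (12,14) → (13,14) → (14,14)
Directions: down, down, down, right, up, up, up, right, right, right, right, down, right, up, right, down, down, down, left, left, up, left, up, left, down, down, right, down, left, left, down, left, up, left, down, down, down, right, right, right, right, right, up, left, up, right, up, right, down, down, right, down, down, left, down, down, right, up, right, up, up, up, up, left, up, right, right, up, left, up, up, right, right, up, right, down, down, right, right, right, down, down, down, down, left, left, left, down, left, left, down, down, down, down, left, left, left, left, up, left, left, up, right, up, left, left, left, down, left, down, right, down, right, down, right, up, right, down, right, down, right, up, right, right, right, down, right, up, right, up, left, up, up, right, right, down, right, right, down, down, down, down

Solution:

┌─┬─────────┬───────┬─────────┐
│A│↱ → → → ↓│↱ ↓    │↱ ↓      │
│ │ ┌─┬───┐ ╵ ╷ ┌───┘ ╷ ┌───╴ │
│↓│↑│ │↓ ↰│↳ ↑│↓│↱ → ↑│↓│     │
│ │ │ │ ╷ └─┐ │ │ ┌───┤ └─────┤
│↓│↑│ │↓│↑ ↰│ │↓│↑│   │↳ → → ↓│
│ ╵ ╵ │ └─┐ └─┘ │ └─┐ ├─────┐ │
│↳ ↑  │↳ ↓│↑ ← ↲│↑ ↰│ │     │↓│
├───┬─┴─╴ ├───┬─┴─╴ │ ╵ ╷ ╷ │ │
│↓ ↰│↓ ← ↲│↱ ↓│↱ → ↑│   │ │ │↓│
│ ╷ ╵ ╷ ┌─┘ ╷ │ ╶─┬─┴───┘ │ │ │
│↓│↑ ↲│ │↱ ↑│↓│↑ ↰│       │ │↓│
│ ├───┘ │ ╶─┤ └─┐ └─╴ ┌───┴─┘ │
│↓│     │↑ ↰│↳ ↓│↑    │↓ ← ← ↲│
│ └─────┴─╴ └─┐ │ ┌───┘ ┌───╴ │
│↳ → → → → ↑  │↓│↑│↓ ← ↲│     │
│ ┌───────┐ ┌─┘ │ │ ┌───┘ ╶─┬─┤
│ │↓ ← ← ↰│ │↓ ↲│↑│↓│       │ │
├─┘ ┌─┬─╴ │ │ ┌─┘ │ ├─────┐ ╵ │
│↓ ↲│ │↱ ↑│ │↓│↱ ↑│↓│↱ → ↓│   │
│ ╶─┤ ╵ ╶─┴─┤ ╵ ╶─┤ │ ┌─┐ └───┤
│↳ ↓│  ↑ ← ↰│↳ ↑  │↓│↑│ │↳ → ↓│
│ ╷ └─┬───┐ └─────┘ │ ╵ ├───┐ │
│ │↳ ↓│↱ ↓│↑ ← ← ← ↲│↑ ↰│   │↓│
│ └─┐ ╵ ╷ └─┬───────┼─╴ │ ╷ ╵ │
│   │↳ ↑│↳ ↓│↱ → → ↓│↱ ↑│ │  ↓│
├─╴ ├───┴─┐ ╵ ┌───┐ ╵ ┌─┤ ├─┐ │
│   │     │↳ ↑│   │↳ ↑│ │ │ │↓│
│ ╶─┴─╴ ╷ └───┴─╴ └───┘ │ ╵ │ │
│       │               │   │B│
└───────┴───────────────┴───┴─┘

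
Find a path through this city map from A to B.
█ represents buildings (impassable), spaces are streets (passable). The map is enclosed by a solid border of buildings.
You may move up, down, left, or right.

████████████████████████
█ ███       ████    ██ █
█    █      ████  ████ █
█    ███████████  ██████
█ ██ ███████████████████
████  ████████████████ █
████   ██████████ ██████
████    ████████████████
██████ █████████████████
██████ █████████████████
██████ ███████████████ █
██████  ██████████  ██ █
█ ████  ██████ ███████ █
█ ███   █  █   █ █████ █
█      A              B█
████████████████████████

Finding the shortest path from A to B:
Movement: cardinal only
Path length: 15 steps
Directions: right → right → right → right → right → right → right → right → right → right → right → right → right → right → right

Solution:

████████████████████████
█ ███       ████    ██ █
█    █      ████  ████ █
█    ███████████  ██████
█ ██ ███████████████████
████  ████████████████ █
████   ██████████ ██████
████    ████████████████
██████ █████████████████
██████ █████████████████
██████ ███████████████ █
██████  ██████████  ██ █
█ ████  ██████ ███████ █
█ ███   █  █   █ █████ █
█      A→→→→→→→→→→→→→→B█
████████████████████████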